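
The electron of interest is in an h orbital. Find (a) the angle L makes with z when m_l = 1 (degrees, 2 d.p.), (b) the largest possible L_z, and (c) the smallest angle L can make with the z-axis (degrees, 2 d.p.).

For an h orbital, l = 5.
For m_l = 1: cos θ = 1/√30, θ ≈ 79.48°.
L_z,max = lℏ = 5ℏ.
cos θ_min = 5/√30, so θ_min ≈ 24.09°.

θ(m_l=1) ≈ 79.48°; L_z,max = 5ℏ; θ_min ≈ 24.09°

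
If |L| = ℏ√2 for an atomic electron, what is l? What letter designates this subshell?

(|L|/ℏ)² = l(l+1) = 2.
The positive root is l = 1.

l = 1 (p orbital)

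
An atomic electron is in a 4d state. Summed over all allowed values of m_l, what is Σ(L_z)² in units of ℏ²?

For 4d, l = 2.
m_l runs from −2 to 2, i.e. {-2, -1, 0, 1, 2}.
Σ m_l² = 2·(1 + 4) = 10.

Σ(L_z)² = 10 ℏ²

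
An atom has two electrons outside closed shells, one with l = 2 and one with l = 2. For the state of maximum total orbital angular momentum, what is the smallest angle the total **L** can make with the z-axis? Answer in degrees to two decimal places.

θ_min ≈ 26.57°

The total orbital quantum number L ranges from |l₁ − l₂| to l₁ + l₂ in integer steps.
Allowed values: L = 0, 1, 2, 3, 4.
The maximum is L = 4, with |L_tot| = ℏ√(4·5) = 2√5 ℏ.
The minimum angle with z is arccos(4/√20) ≈ 26.57°.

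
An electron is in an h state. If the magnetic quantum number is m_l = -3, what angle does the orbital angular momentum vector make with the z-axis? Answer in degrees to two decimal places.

The letter h corresponds to l = 5.
|L| = √(l(l+1)) ℏ = √30 ℏ.
L_z = m_l ℏ = −3ℏ.
cos θ = L_z/|L| = -3/√30, so θ ≈ 123.21°.

θ ≈ 123.21°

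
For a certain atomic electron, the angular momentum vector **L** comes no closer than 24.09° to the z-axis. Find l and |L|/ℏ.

At minimum angle, m_l = l, so cos θ = l/√(l(l+1)); cos²θ = l/(l+1) = 0.8334.
l = cos²θ/sin²θ ≈ 5.
Then |L| = ℏ√(5·6) = √30 ℏ.

l = 5, |L| = √30 ℏ ≈ 5.477ℏ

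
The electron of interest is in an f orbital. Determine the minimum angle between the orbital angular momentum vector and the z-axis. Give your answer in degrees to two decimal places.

θ_min ≈ 30.00°

For an f orbital, l = 3.
|L|² = l(l+1)ℏ² = 12ℏ², so |L| = 2√3 ℏ.
The smallest angle corresponds to the largest L_z, i.e. m_l = l = 3, giving L_z = 3ℏ.
cos θ_min = 3/√12, so θ_min ≈ 30.00°.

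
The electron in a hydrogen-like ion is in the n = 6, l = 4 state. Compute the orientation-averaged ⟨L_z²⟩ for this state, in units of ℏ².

m_l runs from −4 to 4, i.e. {-4, -3, -2, -1, 0, 1, 2, 3, 4}.
Average of L_z² over 9 states: 60/9 ℏ² = 6.667 ℏ².

⟨L_z²⟩ = 6.667 ℏ²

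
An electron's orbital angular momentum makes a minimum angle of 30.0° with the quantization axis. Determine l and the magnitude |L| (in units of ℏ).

l = 3, |L| = 2√3 ℏ ≈ 3.464ℏ

cos θ_min = l/√(l(l+1)) = √(l/(l+1)), so l/(l+1) = cos²(30.0°) = 0.7500.
Thus l = 0.7500/(1 − 0.7500) ≈ 3.
Then |L| = ℏ√(3·4) = 2√3 ℏ.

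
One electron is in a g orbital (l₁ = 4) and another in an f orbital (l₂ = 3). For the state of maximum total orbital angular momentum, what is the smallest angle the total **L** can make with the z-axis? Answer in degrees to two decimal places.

θ_min ≈ 20.70°

The total orbital quantum number L ranges from |l₁ − l₂| to l₁ + l₂ in integer steps.
So L can be 1, 2, 3, 4, 5, 6, 7.
The maximum is L = 7, with |L_tot| = ℏ√(7·8) = 2√14 ℏ.
The minimum angle with z is arccos(7/√56) ≈ 20.70°.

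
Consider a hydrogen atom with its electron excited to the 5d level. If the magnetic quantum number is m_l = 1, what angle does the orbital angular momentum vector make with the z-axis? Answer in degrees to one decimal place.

θ ≈ 65.9°

The 5d level has l = 2.
|L|² = l(l+1)ℏ² = 6ℏ², so |L| = √6 ℏ.
L_z = m_l ℏ = 1ℏ.
cos θ = L_z/|L| = 1/√6, so θ ≈ 65.9°.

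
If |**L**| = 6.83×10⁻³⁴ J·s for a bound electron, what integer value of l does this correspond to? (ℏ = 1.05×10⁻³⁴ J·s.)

l = 6

|L|/ℏ = (6.83×10⁻³⁴)/(1.05×10⁻³⁴) ≈ 6.505.
Set l(l+1) = 42.31; the integer solution is l = 6.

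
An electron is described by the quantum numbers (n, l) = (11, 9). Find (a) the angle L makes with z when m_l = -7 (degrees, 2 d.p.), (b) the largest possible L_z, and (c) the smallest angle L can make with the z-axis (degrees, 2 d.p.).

θ(m_l=-7) ≈ 137.55°; L_z,max = 9ℏ; θ_min ≈ 18.43°

For m_l = -7: cos θ = -7/√90, θ ≈ 137.55°.
L_z,max = lℏ = 9ℏ.
cos θ_min = 9/√90, so θ_min ≈ 18.43°.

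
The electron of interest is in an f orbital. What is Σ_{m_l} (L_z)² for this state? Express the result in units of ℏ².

Σ(L_z)² = 28 ℏ²

The letter f corresponds to l = 3.
m_l ∈ {-3, -2, -1, 0, 1, 2, 3}.
Σ m_l² = 2·(1 + 4 + 9) = 28.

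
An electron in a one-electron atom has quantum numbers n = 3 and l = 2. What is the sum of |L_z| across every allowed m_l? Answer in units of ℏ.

m_l runs from −2 to 2, i.e. {-2, -1, 0, 1, 2}.
Σ|m_l| = l(l+1) = 6.

Σ|L_z| = 6 ℏ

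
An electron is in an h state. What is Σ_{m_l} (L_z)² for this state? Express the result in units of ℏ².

Σ(L_z)² = 110 ℏ²

The letter h corresponds to l = 5.
m_l runs from −5 to 5, i.e. {-5, -4, -3, -2, -1, 0, 1, 2, 3, 4, 5}.
Σ m_l² = 2·(1 + 4 + 9 + 16 + 25) = 110.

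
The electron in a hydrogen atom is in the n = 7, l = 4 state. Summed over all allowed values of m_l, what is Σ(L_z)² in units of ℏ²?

Σ(L_z)² = 60 ℏ²

The allowed m_l values are -4, -3, -2, -1, 0, 1, 2, 3, 4.
Σ m_l² = 2·(1 + 4 + 9 + 16) = 60.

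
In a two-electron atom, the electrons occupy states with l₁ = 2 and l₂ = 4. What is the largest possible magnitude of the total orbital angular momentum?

The total orbital quantum number L ranges from |l₁ − l₂| to l₁ + l₂ in integer steps.
Allowed values: L = 2, 3, 4, 5, 6.
The largest magnitude corresponds to L = 6: |L_tot| = ℏ√(6·7) = √42 ℏ.

|L_tot|_max = √42 ℏ ≈ 6.481ℏ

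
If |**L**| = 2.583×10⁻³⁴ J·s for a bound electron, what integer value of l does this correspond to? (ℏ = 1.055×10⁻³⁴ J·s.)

l = 2

In units of ℏ, |L| ≈ 2.448.
Set l(l+1) = 5.99; the integer solution is l = 2.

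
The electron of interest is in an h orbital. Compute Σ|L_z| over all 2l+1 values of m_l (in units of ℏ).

The letter h corresponds to l = 5.
m_l runs from −5 to 5, i.e. {-5, -4, -3, -2, -1, 0, 1, 2, 3, 4, 5}.
Σ|m_l| = 2·5(5+1)/2 = 30.

Σ|L_z| = 30 ℏ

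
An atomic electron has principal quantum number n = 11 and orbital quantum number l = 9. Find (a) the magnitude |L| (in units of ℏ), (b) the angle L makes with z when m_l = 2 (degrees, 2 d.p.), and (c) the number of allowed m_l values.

|L| = ℏ√(9·10) = 3√10 ℏ ≈ 9.487ℏ.
For m_l = 2: cos θ = 2/√90, θ ≈ 77.83°.
There are 2l+1 = 19 values of m_l.

|L| = 3√10 ℏ ≈ 9.487ℏ; θ(m_l=2) ≈ 77.83°; 19 values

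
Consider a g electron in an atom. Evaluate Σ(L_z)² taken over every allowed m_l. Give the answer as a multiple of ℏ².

Σ(L_z)² = 60 ℏ²

For a g orbital, l = 4.
m_l runs from −4 to 4, i.e. {-4, -3, -2, -1, 0, 1, 2, 3, 4}.
Σ m_l² = l(l+1)(2l+1)/3 = 4·5·9/3 = 60.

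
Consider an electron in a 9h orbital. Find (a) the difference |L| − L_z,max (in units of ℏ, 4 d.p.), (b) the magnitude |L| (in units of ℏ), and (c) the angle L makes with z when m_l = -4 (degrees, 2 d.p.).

|L|−L_z,max ≈ 0.4772ℏ; |L| = √30 ℏ ≈ 5.477ℏ; θ(m_l=-4) ≈ 136.91°

The 9h subshell has l = 5.
|L| − L_z,max = (√30 − 5)ℏ ≈ 0.4772ℏ.
|L| = ℏ√(5·6) = √30 ℏ ≈ 5.477ℏ.
For m_l = -4: cos θ = -4/√30, θ ≈ 136.91°.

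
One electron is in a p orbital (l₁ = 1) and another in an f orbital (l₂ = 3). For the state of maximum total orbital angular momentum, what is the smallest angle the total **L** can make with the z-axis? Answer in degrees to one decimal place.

Angular momentum addition gives L = |l₁ − l₂|, …, l₁ + l₂.
L ∈ {2, 3, 4}.
The maximum is L = 4, with |L_tot| = ℏ√(4·5) = 2√5 ℏ.
The minimum angle with z is arccos(4/√20) ≈ 26.6°.

θ_min ≈ 26.6°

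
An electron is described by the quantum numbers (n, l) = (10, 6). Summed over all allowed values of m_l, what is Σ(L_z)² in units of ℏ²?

m_l runs from −6 to 6, i.e. {-6, -5, -4, -3, -2, -1, 0, 1, 2, 3, 4, 5, 6}.
Σ m_l² = l(l+1)(2l+1)/3 = 6·7·13/3 = 182.

Σ(L_z)² = 182 ℏ²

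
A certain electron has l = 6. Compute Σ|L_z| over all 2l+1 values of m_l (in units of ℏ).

m_l runs from −6 to 6, i.e. {-6, -5, -4, -3, -2, -1, 0, 1, 2, 3, 4, 5, 6}.
Σ|m_l| = 2(1+2+…+6) = 42.

Σ|L_z| = 42 ℏ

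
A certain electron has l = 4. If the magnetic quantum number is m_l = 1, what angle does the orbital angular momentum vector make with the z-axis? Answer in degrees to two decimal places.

θ ≈ 77.08°

|L| = ℏ√(l(l+1)) = 2√5 ℏ.
L_z = m_l ℏ = 1ℏ.
cos θ = L_z/|L| = 1/√20, so θ ≈ 77.08°.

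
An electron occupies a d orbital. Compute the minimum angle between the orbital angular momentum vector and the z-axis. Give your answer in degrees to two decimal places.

The letter d corresponds to l = 2.
|L| = √(l(l+1)) ℏ = √6 ℏ.
The smallest angle corresponds to the largest L_z, i.e. m_l = l = 2, giving L_z = 2ℏ.
cos θ_min = 2/√6, so θ_min ≈ 35.26°.

θ_min ≈ 35.26°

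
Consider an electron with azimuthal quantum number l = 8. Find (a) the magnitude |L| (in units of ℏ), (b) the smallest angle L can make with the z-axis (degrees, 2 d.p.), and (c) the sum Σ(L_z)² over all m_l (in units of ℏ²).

|L| = ℏ√(8·9) = 6√2 ℏ ≈ 8.485ℏ.
cos θ_min = 8/√72, so θ_min ≈ 19.47°.
Σ m_l² = 408, so Σ(L_z)² = 408 ℏ².

|L| = 6√2 ℏ ≈ 8.485ℏ; θ_min ≈ 19.47°; Σ(L_z)² = 408 ℏ²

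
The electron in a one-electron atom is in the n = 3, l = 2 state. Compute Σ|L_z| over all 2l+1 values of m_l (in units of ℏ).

Σ|L_z| = 6 ℏ

m_l runs from −2 to 2, i.e. {-2, -1, 0, 1, 2}.
Σ|m_l| = 2·2(2+1)/2 = 6.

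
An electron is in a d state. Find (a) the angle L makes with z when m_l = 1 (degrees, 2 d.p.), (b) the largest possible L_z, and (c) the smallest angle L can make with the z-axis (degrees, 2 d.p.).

For a d orbital, l = 2.
For m_l = 1: cos θ = 1/√6, θ ≈ 65.91°.
L_z,max = lℏ = 2ℏ.
cos θ_min = 2/√6, so θ_min ≈ 35.26°.

θ(m_l=1) ≈ 65.91°; L_z,max = 2ℏ; θ_min ≈ 35.26°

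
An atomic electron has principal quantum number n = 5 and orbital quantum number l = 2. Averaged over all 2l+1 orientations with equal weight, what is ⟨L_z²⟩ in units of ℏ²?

The allowed m_l values are -2, -1, 0, 1, 2.
⟨L_z²⟩ = ℏ²·(Σ m_l²)/(2l+1) = ℏ²·10/5 = 2ℏ².

⟨L_z²⟩ = 2 ℏ²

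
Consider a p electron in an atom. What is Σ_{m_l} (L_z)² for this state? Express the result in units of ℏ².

Σ(L_z)² = 2 ℏ²

For a p orbital, l = 1.
m_l runs from −1 to 1, i.e. {-1, 0, 1}.
Σ m_l² = 2·(1) = 2.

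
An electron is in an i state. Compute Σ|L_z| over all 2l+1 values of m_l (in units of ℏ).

For an i orbital, l = 6.
m_l ∈ {-6, -5, -4, -3, -2, -1, 0, 1, 2, 3, 4, 5, 6}.
Σ|m_l| = 2·6(6+1)/2 = 42.

Σ|L_z| = 42 ℏ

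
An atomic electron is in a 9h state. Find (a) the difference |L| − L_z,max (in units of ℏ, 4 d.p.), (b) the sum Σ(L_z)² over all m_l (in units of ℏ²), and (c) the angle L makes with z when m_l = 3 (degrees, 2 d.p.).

|L|−L_z,max ≈ 0.4772ℏ; Σ(L_z)² = 110 ℏ²; θ(m_l=3) ≈ 56.79°

The 9h subshell has l = 5.
|L| − L_z,max = (√30 − 5)ℏ ≈ 0.4772ℏ.
Σ m_l² = 110, so Σ(L_z)² = 110 ℏ².
For m_l = 3: cos θ = 3/√30, θ ≈ 56.79°.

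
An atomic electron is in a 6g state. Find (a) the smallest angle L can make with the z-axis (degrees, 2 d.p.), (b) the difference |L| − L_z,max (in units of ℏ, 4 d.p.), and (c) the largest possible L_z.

The 6g subshell has l = 4.
cos θ_min = 4/√20, so θ_min ≈ 26.57°.
|L| − L_z,max = (2√5 − 4)ℏ ≈ 0.4721ℏ.
L_z,max = lℏ = 4ℏ.

θ_min ≈ 26.57°; |L|−L_z,max ≈ 0.4721ℏ; L_z,max = 4ℏ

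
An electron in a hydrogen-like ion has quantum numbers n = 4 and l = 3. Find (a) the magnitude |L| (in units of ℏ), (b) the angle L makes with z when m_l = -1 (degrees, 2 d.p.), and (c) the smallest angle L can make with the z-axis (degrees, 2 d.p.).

|L| = ℏ√(3·4) = 2√3 ℏ ≈ 3.464ℏ.
For m_l = -1: cos θ = -1/√12, θ ≈ 106.78°.
cos θ_min = 3/√12, so θ_min ≈ 30.00°.

|L| = 2√3 ℏ ≈ 3.464ℏ; θ(m_l=-1) ≈ 106.78°; θ_min ≈ 30.00°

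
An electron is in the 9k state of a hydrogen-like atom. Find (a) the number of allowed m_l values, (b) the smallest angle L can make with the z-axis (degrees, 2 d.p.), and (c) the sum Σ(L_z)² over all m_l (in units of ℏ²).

9k means n = 9, l = 7.
There are 2l+1 = 15 values of m_l.
cos θ_min = 7/√56, so θ_min ≈ 20.70°.
Σ m_l² = 280, so Σ(L_z)² = 280 ℏ².

15 values; θ_min ≈ 20.70°; Σ(L_z)² = 280 ℏ²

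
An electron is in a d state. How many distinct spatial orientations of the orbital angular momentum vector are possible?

For a d orbital, l = 2.
The number of m_l values is 2l + 1 = 2·2 + 1 = 5.

5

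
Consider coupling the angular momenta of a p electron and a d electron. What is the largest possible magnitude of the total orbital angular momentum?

Angular momentum addition gives L = |l₁ − l₂|, …, l₁ + l₂.
L ∈ {1, 2, 3}.
The largest magnitude corresponds to L = 3: |L_tot| = ℏ√(3·4) = 2√3 ℏ.

|L_tot|_max = 2√3 ℏ ≈ 3.464ℏ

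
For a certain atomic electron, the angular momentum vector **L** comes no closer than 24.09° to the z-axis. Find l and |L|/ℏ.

l = 5, |L| = √30 ℏ ≈ 5.477ℏ

cos²θ_min = l/(l+1) = 0.8334.
l = cos²θ/sin²θ ≈ 5.
Then |L| = ℏ√(5·6) = √30 ℏ.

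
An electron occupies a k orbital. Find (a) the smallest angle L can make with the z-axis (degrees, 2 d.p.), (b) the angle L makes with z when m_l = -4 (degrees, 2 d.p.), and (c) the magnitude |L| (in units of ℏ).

θ_min ≈ 20.70°; θ(m_l=-4) ≈ 122.31°; |L| = 2√14 ℏ ≈ 7.483ℏ

K corresponds to l = 7.
cos θ_min = 7/√56, so θ_min ≈ 20.70°.
For m_l = -4: cos θ = -4/√56, θ ≈ 122.31°.
|L| = ℏ√(7·8) = 2√14 ℏ ≈ 7.483ℏ.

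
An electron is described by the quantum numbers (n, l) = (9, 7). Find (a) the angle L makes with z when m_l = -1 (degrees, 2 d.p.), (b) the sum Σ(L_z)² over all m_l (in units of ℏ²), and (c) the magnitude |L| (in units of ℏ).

θ(m_l=-1) ≈ 97.68°; Σ(L_z)² = 280 ℏ²; |L| = 2√14 ℏ ≈ 7.483ℏ

For m_l = -1: cos θ = -1/√56, θ ≈ 97.68°.
Σ m_l² = 280, so Σ(L_z)² = 280 ℏ².
|L| = ℏ√(7·8) = 2√14 ℏ ≈ 7.483ℏ.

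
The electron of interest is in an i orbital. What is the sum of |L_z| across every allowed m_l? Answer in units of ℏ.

An i state has l = 6.
m_l ∈ {-6, -5, -4, -3, -2, -1, 0, 1, 2, 3, 4, 5, 6}.
Σ|m_l| = 2·6(6+1)/2 = 42.

Σ|L_z| = 42 ℏ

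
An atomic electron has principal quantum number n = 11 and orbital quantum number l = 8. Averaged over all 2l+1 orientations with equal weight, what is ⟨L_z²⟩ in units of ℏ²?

The allowed m_l values are -8, -7, -6, -5, -4, -3, -2, -1, 0, 1, 2, 3, 4, 5, 6, 7, 8.
⟨L_z²⟩ = ℏ²·(Σ m_l²)/(2l+1) = ℏ²·408/17 = 24ℏ².

⟨L_z²⟩ = 24 ℏ²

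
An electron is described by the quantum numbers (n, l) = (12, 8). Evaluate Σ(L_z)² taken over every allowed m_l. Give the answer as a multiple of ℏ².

m_l ∈ {-8, -7, -6, -5, -4, -3, -2, -1, 0, 1, 2, 3, 4, 5, 6, 7, 8}.
Summing m² from −8 to 8: Σ m_l² = 408.

Σ(L_z)² = 408 ℏ²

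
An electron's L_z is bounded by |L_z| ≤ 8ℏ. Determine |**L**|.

|L| = 6√2 ℏ ≈ 8.485ℏ

The maximum L_z equals lℏ, giving l = 8.
|L| = √(l(l+1)) ℏ = 6√2 ℏ.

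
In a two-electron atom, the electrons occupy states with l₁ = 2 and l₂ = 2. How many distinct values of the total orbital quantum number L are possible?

Angular momentum addition gives L = |l₁ − l₂|, …, l₁ + l₂.
So L can be 0, 1, 2, 3, 4.
That is 5 values.

5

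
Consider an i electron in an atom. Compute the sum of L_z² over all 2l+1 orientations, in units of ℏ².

For an i orbital, l = 6.
m_l runs from −6 to 6, i.e. {-6, -5, -4, -3, -2, -1, 0, 1, 2, 3, 4, 5, 6}.
Σ m_l² = 2·(1 + 4 + 9 + 16 + 25 + 36) = 182.

Σ(L_z)² = 182 ℏ²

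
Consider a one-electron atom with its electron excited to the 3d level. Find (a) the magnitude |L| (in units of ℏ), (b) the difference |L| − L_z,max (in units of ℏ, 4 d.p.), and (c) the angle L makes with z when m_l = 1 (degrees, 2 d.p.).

The 3d level has l = 2.
|L| = ℏ√(2·3) = √6 ℏ ≈ 2.449ℏ.
|L| − L_z,max = (√6 − 2)ℏ ≈ 0.4495ℏ.
For m_l = 1: cos θ = 1/√6, θ ≈ 65.91°.

|L| = √6 ℏ ≈ 2.449ℏ; |L|−L_z,max ≈ 0.4495ℏ; θ(m_l=1) ≈ 65.91°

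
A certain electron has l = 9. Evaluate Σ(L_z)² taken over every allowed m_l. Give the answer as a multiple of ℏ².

The allowed m_l values are -9, -8, -7, -6, -5, -4, -3, -2, -1, 0, 1, 2, 3, 4, 5, 6, 7, 8, 9.
Summing m² from −9 to 9: Σ m_l² = 570.

Σ(L_z)² = 570 ℏ²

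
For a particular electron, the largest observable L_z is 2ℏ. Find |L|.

|L| = √6 ℏ ≈ 2.449ℏ

The maximum L_z equals lℏ, giving l = 2.
|L| = ℏ√(l(l+1)) = √6 ℏ.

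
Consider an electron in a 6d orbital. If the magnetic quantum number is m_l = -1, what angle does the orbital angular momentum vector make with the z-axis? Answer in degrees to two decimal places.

θ ≈ 114.09°

For 6d, l = 2.
|L| = √(l(l+1)) ℏ = √6 ℏ.
L_z = m_l ℏ = −1ℏ.
cos θ = L_z/|L| = -1/√6, so θ ≈ 114.09°.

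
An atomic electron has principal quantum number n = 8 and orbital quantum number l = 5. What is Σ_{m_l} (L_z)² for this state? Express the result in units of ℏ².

The allowed m_l values are -5, -4, -3, -2, -1, 0, 1, 2, 3, 4, 5.
Summing m² from −5 to 5: Σ m_l² = 110.

Σ(L_z)² = 110 ℏ²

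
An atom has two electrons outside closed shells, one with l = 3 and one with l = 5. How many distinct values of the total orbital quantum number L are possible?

Angular momentum addition gives L = |l₁ − l₂|, …, l₁ + l₂.
So L can be 2, 3, 4, 5, 6, 7, 8.
That is 7 values.

7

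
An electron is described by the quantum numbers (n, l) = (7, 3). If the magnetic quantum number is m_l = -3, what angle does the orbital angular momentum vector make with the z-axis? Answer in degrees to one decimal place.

θ ≈ 150.0°

|L| = ℏ√(l(l+1)) = 2√3 ℏ.
L_z = m_l ℏ = −3ℏ.
cos θ = L_z/|L| = -3/√12, so θ ≈ 150.0°.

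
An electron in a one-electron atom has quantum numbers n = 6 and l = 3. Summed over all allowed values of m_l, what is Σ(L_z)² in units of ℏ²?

m_l ∈ {-3, -2, -1, 0, 1, 2, 3}.
Σ m_l² = 2·(1 + 4 + 9) = 28.

Σ(L_z)² = 28 ℏ²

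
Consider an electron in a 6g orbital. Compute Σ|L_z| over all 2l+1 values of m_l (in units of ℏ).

Σ|L_z| = 20 ℏ

For 6g, l = 4.
m_l runs from −4 to 4, i.e. {-4, -3, -2, -1, 0, 1, 2, 3, 4}.
Σ|m_l| = 2(1+2+…+4) = 20.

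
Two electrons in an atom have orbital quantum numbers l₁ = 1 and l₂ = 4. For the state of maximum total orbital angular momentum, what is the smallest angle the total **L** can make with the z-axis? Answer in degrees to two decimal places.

θ_min ≈ 24.09°

L runs from |1 − 4| = 3 to 1 + 4 = 5.
L ∈ {3, 4, 5}.
The maximum is L = 5, with |L_tot| = ℏ√(5·6) = √30 ℏ.
The minimum angle with z is arccos(5/√30) ≈ 24.09°.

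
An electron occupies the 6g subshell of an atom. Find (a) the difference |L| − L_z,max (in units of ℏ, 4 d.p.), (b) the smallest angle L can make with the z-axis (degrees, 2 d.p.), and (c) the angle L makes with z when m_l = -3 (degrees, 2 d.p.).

|L|−L_z,max ≈ 0.4721ℏ; θ_min ≈ 26.57°; θ(m_l=-3) ≈ 132.13°

The 6g subshell has l = 4.
|L| − L_z,max = (2√5 − 4)ℏ ≈ 0.4721ℏ.
cos θ_min = 4/√20, so θ_min ≈ 26.57°.
For m_l = -3: cos θ = -3/√20, θ ≈ 132.13°.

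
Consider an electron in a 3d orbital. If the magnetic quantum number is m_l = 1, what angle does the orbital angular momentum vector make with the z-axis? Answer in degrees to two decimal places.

θ ≈ 65.91°

For 3d, l = 2.
|L|² = l(l+1)ℏ² = 6ℏ², so |L| = √6 ℏ.
L_z = m_l ℏ = 1ℏ.
cos θ = L_z/|L| = 1/√6, so θ ≈ 65.91°.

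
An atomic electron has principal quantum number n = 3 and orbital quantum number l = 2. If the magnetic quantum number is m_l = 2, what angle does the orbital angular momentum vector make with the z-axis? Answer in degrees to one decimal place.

|L| = ℏ√(l(l+1)) = √6 ℏ.
L_z = m_l ℏ = 2ℏ.
cos θ = L_z/|L| = 2/√6, so θ ≈ 35.3°.

θ ≈ 35.3°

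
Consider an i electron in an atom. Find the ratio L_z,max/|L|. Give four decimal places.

An i state has l = 6.
|L| = √42 ℏ ≈ 6.4807ℏ, while L_z,max = lℏ = 6ℏ.
L_z,max/|L| = 6/√42 = 0.9258.

L_z,max/|L| = 0.9258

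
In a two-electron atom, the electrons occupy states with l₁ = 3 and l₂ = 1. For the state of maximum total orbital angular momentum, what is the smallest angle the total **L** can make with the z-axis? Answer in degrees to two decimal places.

The total orbital quantum number L ranges from |l₁ − l₂| to l₁ + l₂ in integer steps.
L ∈ {2, 3, 4}.
The maximum is L = 4, with |L_tot| = ℏ√(4·5) = 2√5 ℏ.
The minimum angle with z is arccos(4/√20) ≈ 26.57°.

θ_min ≈ 26.57°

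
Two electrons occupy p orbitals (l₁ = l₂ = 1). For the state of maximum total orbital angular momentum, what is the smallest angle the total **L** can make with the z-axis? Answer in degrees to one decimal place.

By the triangle rule, |l₁ − l₂| ≤ L ≤ l₁ + l₂.
Allowed values: L = 0, 1, 2.
The maximum is L = 2, with |L_tot| = ℏ√(2·3) = √6 ℏ.
The minimum angle with z is arccos(2/√6) ≈ 35.3°.

θ_min ≈ 35.3°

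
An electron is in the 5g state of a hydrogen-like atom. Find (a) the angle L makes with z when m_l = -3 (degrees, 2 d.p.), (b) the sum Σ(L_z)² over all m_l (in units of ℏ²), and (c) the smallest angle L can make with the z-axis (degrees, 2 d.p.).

For 5g, l = 4.
For m_l = -3: cos θ = -3/√20, θ ≈ 132.13°.
Σ m_l² = 60, so Σ(L_z)² = 60 ℏ².
cos θ_min = 4/√20, so θ_min ≈ 26.57°.

θ(m_l=-3) ≈ 132.13°; Σ(L_z)² = 60 ℏ²; θ_min ≈ 26.57°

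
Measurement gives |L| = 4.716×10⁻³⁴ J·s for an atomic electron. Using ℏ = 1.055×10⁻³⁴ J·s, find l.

In units of ℏ, |L| ≈ 4.470.
Set l(l+1) = 19.98; the integer solution is l = 4.

l = 4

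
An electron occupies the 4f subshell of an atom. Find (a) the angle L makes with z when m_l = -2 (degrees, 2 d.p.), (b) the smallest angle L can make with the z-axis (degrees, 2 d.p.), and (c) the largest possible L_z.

θ(m_l=-2) ≈ 125.26°; θ_min ≈ 30.00°; L_z,max = 3ℏ

4f means n = 4, l = 3.
For m_l = -2: cos θ = -2/√12, θ ≈ 125.26°.
cos θ_min = 3/√12, so θ_min ≈ 30.00°.
L_z,max = lℏ = 3ℏ.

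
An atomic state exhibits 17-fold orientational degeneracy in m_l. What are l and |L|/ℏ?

17 = 2l + 1, so l = (17−1)/2 = 8.
|L| = ℏ√(l(l+1)) = ℏ√(8·9) = 6√2 ℏ.

l = 8, |L| = 6√2 ℏ ≈ 8.485ℏ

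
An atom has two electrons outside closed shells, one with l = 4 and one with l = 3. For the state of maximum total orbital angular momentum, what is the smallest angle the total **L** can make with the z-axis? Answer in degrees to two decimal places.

Angular momentum addition gives L = |l₁ − l₂|, …, l₁ + l₂.
L ∈ {1, 2, 3, 4, 5, 6, 7}.
The maximum is L = 7, with |L_tot| = ℏ√(7·8) = 2√14 ℏ.
The minimum angle with z is arccos(7/√56) ≈ 20.70°.

θ_min ≈ 20.70°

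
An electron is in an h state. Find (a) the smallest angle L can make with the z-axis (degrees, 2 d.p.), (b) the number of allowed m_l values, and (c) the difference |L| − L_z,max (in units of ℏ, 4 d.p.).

The letter h corresponds to l = 5.
cos θ_min = 5/√30, so θ_min ≈ 24.09°.
There are 2l+1 = 11 values of m_l.
|L| − L_z,max = (√30 − 5)ℏ ≈ 0.4772ℏ.

θ_min ≈ 24.09°; 11 values; |L|−L_z,max ≈ 0.4772ℏ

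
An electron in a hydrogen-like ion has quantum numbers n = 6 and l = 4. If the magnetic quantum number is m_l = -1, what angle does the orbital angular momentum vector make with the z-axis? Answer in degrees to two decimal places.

θ ≈ 102.92°

|L| = ℏ√(l(l+1)) = 2√5 ℏ.
L_z = m_l ℏ = −1ℏ.
cos θ = L_z/|L| = -1/√20, so θ ≈ 102.92°.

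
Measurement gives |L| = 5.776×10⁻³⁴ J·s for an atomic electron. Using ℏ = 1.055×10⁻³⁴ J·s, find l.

|L|/ℏ = (5.776×10⁻³⁴)/(1.055×10⁻³⁴) ≈ 5.475.
l(l+1) ≈ 5.475² ≈ 29.97, so l = 5.

l = 5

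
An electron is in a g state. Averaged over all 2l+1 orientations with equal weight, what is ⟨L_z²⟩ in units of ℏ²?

⟨L_z²⟩ = 6.667 ℏ²

For a g orbital, l = 4.
The allowed m_l values are -4, -3, -2, -1, 0, 1, 2, 3, 4.
Average of L_z² over 9 states: 60/9 ℏ² = 6.667 ℏ².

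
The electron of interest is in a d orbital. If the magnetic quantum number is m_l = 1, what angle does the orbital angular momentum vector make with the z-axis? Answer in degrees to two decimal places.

The letter d corresponds to l = 2.
|L| = ℏ√(l(l+1)) = √6 ℏ.
L_z = m_l ℏ = 1ℏ.
cos θ = L_z/|L| = 1/√6, so θ ≈ 65.91°.

θ ≈ 65.91°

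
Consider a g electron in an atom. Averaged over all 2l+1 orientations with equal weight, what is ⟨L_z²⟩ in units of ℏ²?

G corresponds to l = 4.
m_l runs from −4 to 4, i.e. {-4, -3, -2, -1, 0, 1, 2, 3, 4}.
Average of L_z² over 9 states: 60/9 ℏ² = 6.667 ℏ².

⟨L_z²⟩ = 6.667 ℏ²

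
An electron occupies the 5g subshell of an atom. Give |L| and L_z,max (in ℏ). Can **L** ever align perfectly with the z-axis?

5g means n = 5, l = 4.
|L| = 2√5 ℏ ≈ 4.4721ℏ, while L_z,max = lℏ = 4ℏ.
Since |L| > L_z,max, the vector can never point exactly along z; the closest it comes is θ_min = arccos(4/√20) ≈ 26.6°.

No: L_z,max = 4ℏ < |L| = 2√5 ℏ ≈ 4.472ℏ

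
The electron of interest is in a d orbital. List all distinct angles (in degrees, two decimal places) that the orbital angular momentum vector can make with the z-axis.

θ ∈ {35.26°, 65.91°, 90.00°, 114.09°, 144.74°}

D corresponds to l = 2.
|L| = ℏ√(l(l+1)) = √6 ℏ.
cos θ = m_l/√6 for each m_l ∈ {-2, -1, 0, 1, 2}.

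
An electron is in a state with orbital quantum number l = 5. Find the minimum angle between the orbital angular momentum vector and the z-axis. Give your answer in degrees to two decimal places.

θ_min ≈ 24.09°

|L|² = l(l+1)ℏ² = 30ℏ², so |L| = √30 ℏ.
The smallest angle corresponds to the largest L_z, i.e. m_l = l = 5, giving L_z = 5ℏ.
cos θ_min = 5/√30, so θ_min ≈ 24.09°.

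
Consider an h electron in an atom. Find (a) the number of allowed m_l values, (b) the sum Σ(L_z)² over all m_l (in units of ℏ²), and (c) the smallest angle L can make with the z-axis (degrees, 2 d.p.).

For an h orbital, l = 5.
There are 2l+1 = 11 values of m_l.
Σ m_l² = 110, so Σ(L_z)² = 110 ℏ².
cos θ_min = 5/√30, so θ_min ≈ 24.09°.

11 values; Σ(L_z)² = 110 ℏ²; θ_min ≈ 24.09°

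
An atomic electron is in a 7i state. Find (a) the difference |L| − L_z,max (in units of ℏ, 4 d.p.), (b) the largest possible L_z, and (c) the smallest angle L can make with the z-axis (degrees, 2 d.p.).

The 7i subshell has l = 6.
|L| − L_z,max = (√42 − 6)ℏ ≈ 0.4807ℏ.
L_z,max = lℏ = 6ℏ.
cos θ_min = 6/√42, so θ_min ≈ 22.21°.

|L|−L_z,max ≈ 0.4807ℏ; L_z,max = 6ℏ; θ_min ≈ 22.21°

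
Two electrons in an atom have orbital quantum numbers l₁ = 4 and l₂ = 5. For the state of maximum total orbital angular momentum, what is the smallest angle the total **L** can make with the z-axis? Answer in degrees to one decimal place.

θ_min ≈ 18.4°

Angular momentum addition gives L = |l₁ − l₂|, …, l₁ + l₂.
L ∈ {1, 2, 3, 4, 5, 6, 7, 8, 9}.
The maximum is L = 9, with |L_tot| = ℏ√(9·10) = 3√10 ℏ.
The minimum angle with z is arccos(9/√90) ≈ 18.4°.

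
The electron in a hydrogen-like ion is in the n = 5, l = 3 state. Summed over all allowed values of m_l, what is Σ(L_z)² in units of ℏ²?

Σ(L_z)² = 28 ℏ²

m_l runs from −3 to 3, i.e. {-3, -2, -1, 0, 1, 2, 3}.
Σ m_l² = 2·(1 + 4 + 9) = 28.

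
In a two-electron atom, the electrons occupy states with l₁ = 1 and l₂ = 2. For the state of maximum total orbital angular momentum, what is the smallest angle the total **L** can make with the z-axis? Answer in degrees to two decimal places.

θ_min ≈ 30.00°

L runs from |1 − 2| = 1 to 1 + 2 = 3.
So L can be 1, 2, 3.
The maximum is L = 3, with |L_tot| = ℏ√(3·4) = 2√3 ℏ.
The minimum angle with z is arccos(3/√12) ≈ 30.00°.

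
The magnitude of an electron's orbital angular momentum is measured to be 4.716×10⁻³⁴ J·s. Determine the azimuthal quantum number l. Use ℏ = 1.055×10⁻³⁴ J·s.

l = 4

Dividing by ℏ: |L|/ℏ ≈ 4.470.
l(l+1) ≈ 4.470² ≈ 19.98, so l = 4.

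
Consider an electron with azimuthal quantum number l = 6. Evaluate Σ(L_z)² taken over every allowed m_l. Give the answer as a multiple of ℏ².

m_l runs from −6 to 6, i.e. {-6, -5, -4, -3, -2, -1, 0, 1, 2, 3, 4, 5, 6}.
Σ m_l² = l(l+1)(2l+1)/3 = 6·7·13/3 = 182.

Σ(L_z)² = 182 ℏ²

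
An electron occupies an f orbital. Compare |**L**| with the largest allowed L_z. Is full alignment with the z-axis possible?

An f state has l = 3.
|L| = 2√3 ℏ ≈ 3.4641ℏ, while L_z,max = lℏ = 3ℏ.
Since |L| > L_z,max, the vector can never point exactly along z; the closest it comes is θ_min = arccos(3/√12) ≈ 30.0°.

No: L_z,max = 3ℏ < |L| = 2√3 ℏ ≈ 3.464ℏ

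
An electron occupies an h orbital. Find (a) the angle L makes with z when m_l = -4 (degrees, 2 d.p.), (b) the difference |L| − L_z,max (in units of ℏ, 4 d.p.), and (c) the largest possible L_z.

For an h orbital, l = 5.
For m_l = -4: cos θ = -4/√30, θ ≈ 136.91°.
|L| − L_z,max = (√30 − 5)ℏ ≈ 0.4772ℏ.
L_z,max = lℏ = 5ℏ.

θ(m_l=-4) ≈ 136.91°; |L|−L_z,max ≈ 0.4772ℏ; L_z,max = 5ℏ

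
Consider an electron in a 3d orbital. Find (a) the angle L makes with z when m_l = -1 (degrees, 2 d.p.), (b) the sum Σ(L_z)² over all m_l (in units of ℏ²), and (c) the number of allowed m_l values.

θ(m_l=-1) ≈ 114.09°; Σ(L_z)² = 10 ℏ²; 5 values

The 3d subshell has l = 2.
For m_l = -1: cos θ = -1/√6, θ ≈ 114.09°.
Σ m_l² = 10, so Σ(L_z)² = 10 ℏ².
There are 2l+1 = 5 values of m_l.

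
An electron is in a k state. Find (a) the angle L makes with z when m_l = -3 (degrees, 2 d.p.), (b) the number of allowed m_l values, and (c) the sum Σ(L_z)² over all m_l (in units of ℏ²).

θ(m_l=-3) ≈ 113.63°; 15 values; Σ(L_z)² = 280 ℏ²

A k state has l = 7.
For m_l = -3: cos θ = -3/√56, θ ≈ 113.63°.
There are 2l+1 = 15 values of m_l.
Σ m_l² = 280, so Σ(L_z)² = 280 ℏ².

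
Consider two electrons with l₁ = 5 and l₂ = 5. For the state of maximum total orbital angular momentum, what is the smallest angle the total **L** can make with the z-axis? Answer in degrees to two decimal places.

Angular momentum addition gives L = |l₁ − l₂|, …, l₁ + l₂.
So L can be 0, 1, 2, 3, 4, 5, 6, 7, 8, 9, 10.
The maximum is L = 10, with |L_tot| = ℏ√(10·11) = √110 ℏ.
The minimum angle with z is arccos(10/√110) ≈ 17.55°.

θ_min ≈ 17.55°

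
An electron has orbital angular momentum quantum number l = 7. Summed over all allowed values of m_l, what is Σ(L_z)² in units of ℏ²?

The allowed m_l values are -7, -6, -5, -4, -3, -2, -1, 0, 1, 2, 3, 4, 5, 6, 7.
Summing m² from −7 to 7: Σ m_l² = 280.

Σ(L_z)² = 280 ℏ²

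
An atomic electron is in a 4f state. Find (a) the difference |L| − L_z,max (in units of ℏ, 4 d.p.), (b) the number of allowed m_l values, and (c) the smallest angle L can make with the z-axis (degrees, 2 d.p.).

|L|−L_z,max ≈ 0.4641ℏ; 7 values; θ_min ≈ 30.00°

4f means n = 4, l = 3.
|L| − L_z,max = (2√3 − 3)ℏ ≈ 0.4641ℏ.
There are 2l+1 = 7 values of m_l.
cos θ_min = 3/√12, so θ_min ≈ 30.00°.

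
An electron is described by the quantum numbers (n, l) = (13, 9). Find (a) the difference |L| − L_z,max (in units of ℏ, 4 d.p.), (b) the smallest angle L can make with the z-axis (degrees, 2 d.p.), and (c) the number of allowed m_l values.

|L| − L_z,max = (3√10 − 9)ℏ ≈ 0.4868ℏ.
cos θ_min = 9/√90, so θ_min ≈ 18.43°.
There are 2l+1 = 19 values of m_l.

|L|−L_z,max ≈ 0.4868ℏ; θ_min ≈ 18.43°; 19 values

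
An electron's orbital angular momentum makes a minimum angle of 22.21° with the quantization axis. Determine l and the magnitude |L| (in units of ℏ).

cos θ_min = l/√(l(l+1)) = √(l/(l+1)), so l/(l+1) = cos²(22.21°) = 0.8571.
Solving: l = 6.
Then |L| = ℏ√(6·7) = √42 ℏ.

l = 6, |L| = √42 ℏ ≈ 6.481ℏ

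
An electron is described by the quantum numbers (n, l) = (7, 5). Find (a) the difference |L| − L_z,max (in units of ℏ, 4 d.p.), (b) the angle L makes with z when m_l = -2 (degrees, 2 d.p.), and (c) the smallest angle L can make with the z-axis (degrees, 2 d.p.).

|L|−L_z,max ≈ 0.4772ℏ; θ(m_l=-2) ≈ 111.42°; θ_min ≈ 24.09°

|L| − L_z,max = (√30 − 5)ℏ ≈ 0.4772ℏ.
For m_l = -2: cos θ = -2/√30, θ ≈ 111.42°.
cos θ_min = 5/√30, so θ_min ≈ 24.09°.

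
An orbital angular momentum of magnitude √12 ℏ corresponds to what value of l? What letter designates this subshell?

l = 3 (f orbital)

(|L|/ℏ)² = l(l+1) = 12.
Solving: l = 3.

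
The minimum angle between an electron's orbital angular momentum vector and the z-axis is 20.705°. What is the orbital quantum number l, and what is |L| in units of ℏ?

l = 7, |L| = 2√14 ℏ ≈ 7.483ℏ

At minimum angle, m_l = l, so cos θ = l/√(l(l+1)); cos²θ = l/(l+1) = 0.8750.
l = cos²θ/sin²θ ≈ 7.
Then |L| = ℏ√(7·8) = 2√14 ℏ.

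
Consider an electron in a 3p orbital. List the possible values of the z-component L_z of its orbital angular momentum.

L_z ∈ {−ℏ, 0, ℏ}

For 3p, l = 1.
L_z = m_l ℏ with m_l ranging from −l to +l in integer steps.
For l = 1: m_l ∈ {-1, 0, 1}.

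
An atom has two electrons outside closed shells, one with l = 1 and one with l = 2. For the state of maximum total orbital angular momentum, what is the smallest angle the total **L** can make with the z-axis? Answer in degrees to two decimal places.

L runs from |1 − 2| = 1 to 1 + 2 = 3.
Allowed values: L = 1, 2, 3.
The maximum is L = 3, with |L_tot| = ℏ√(3·4) = 2√3 ℏ.
The minimum angle with z is arccos(3/√12) ≈ 30.00°.

θ_min ≈ 30.00°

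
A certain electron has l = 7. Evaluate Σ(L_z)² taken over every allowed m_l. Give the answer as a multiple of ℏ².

m_l runs from −7 to 7, i.e. {-7, -6, -5, -4, -3, -2, -1, 0, 1, 2, 3, 4, 5, 6, 7}.
Σ m_l² = 2·(1 + 4 + 9 + 16 + 25 + 36 + 49) = 280.

Σ(L_z)² = 280 ℏ²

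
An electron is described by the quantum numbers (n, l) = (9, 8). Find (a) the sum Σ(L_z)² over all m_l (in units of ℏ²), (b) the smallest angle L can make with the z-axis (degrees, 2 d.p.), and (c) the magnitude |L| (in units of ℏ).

Σ(L_z)² = 408 ℏ²; θ_min ≈ 19.47°; |L| = 6√2 ℏ ≈ 8.485ℏ

Σ m_l² = 408, so Σ(L_z)² = 408 ℏ².
cos θ_min = 8/√72, so θ_min ≈ 19.47°.
|L| = ℏ√(8·9) = 6√2 ℏ ≈ 8.485ℏ.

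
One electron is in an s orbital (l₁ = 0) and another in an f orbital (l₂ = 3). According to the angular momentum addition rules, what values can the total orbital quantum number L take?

L = 3

L runs from |0 − 3| = 3 to 0 + 3 = 3.
So L can be 3.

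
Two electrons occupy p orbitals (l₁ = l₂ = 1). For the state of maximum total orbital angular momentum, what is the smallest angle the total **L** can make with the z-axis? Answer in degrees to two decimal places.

L runs from |1 − 1| = 0 to 1 + 1 = 2.
Allowed values: L = 0, 1, 2.
The maximum is L = 2, with |L_tot| = ℏ√(2·3) = √6 ℏ.
The minimum angle with z is arccos(2/√6) ≈ 35.26°.

θ_min ≈ 35.26°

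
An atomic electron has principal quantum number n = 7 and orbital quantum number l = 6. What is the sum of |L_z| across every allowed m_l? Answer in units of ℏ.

Σ|L_z| = 42 ℏ

m_l ∈ {-6, -5, -4, -3, -2, -1, 0, 1, 2, 3, 4, 5, 6}.
Σ|m_l| = 2·6(6+1)/2 = 42.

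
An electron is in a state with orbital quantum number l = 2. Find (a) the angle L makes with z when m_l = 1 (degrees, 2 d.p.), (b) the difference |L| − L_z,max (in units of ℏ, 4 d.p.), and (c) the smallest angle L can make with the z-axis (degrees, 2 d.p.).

θ(m_l=1) ≈ 65.91°; |L|−L_z,max ≈ 0.4495ℏ; θ_min ≈ 35.26°

For m_l = 1: cos θ = 1/√6, θ ≈ 65.91°.
|L| − L_z,max = (√6 − 2)ℏ ≈ 0.4495ℏ.
cos θ_min = 2/√6, so θ_min ≈ 35.26°.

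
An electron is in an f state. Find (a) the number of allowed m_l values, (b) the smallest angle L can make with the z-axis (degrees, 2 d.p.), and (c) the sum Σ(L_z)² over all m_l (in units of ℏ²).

An f state has l = 3.
There are 2l+1 = 7 values of m_l.
cos θ_min = 3/√12, so θ_min ≈ 30.00°.
Σ m_l² = 28, so Σ(L_z)² = 28 ℏ².

7 values; θ_min ≈ 30.00°; Σ(L_z)² = 28 ℏ²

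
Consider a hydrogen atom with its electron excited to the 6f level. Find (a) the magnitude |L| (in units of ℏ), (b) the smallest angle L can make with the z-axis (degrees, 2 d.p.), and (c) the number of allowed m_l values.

|L| = 2√3 ℏ ≈ 3.464ℏ; θ_min ≈ 30.00°; 7 values

The 6f level has l = 3.
|L| = ℏ√(3·4) = 2√3 ℏ ≈ 3.464ℏ.
cos θ_min = 3/√12, so θ_min ≈ 30.00°.
There are 2l+1 = 7 values of m_l.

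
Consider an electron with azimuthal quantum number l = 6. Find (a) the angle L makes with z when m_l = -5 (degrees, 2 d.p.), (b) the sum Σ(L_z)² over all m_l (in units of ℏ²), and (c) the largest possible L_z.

For m_l = -5: cos θ = -5/√42, θ ≈ 140.49°.
Σ m_l² = 182, so Σ(L_z)² = 182 ℏ².
L_z,max = lℏ = 6ℏ.

θ(m_l=-5) ≈ 140.49°; Σ(L_z)² = 182 ℏ²; L_z,max = 6ℏ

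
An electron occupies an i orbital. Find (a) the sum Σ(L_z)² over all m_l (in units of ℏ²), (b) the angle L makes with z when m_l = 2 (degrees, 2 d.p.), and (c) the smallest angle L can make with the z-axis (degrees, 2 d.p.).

An i state has l = 6.
Σ m_l² = 182, so Σ(L_z)² = 182 ℏ².
For m_l = 2: cos θ = 2/√42, θ ≈ 72.02°.
cos θ_min = 6/√42, so θ_min ≈ 22.21°.

Σ(L_z)² = 182 ℏ²; θ(m_l=2) ≈ 72.02°; θ_min ≈ 22.21°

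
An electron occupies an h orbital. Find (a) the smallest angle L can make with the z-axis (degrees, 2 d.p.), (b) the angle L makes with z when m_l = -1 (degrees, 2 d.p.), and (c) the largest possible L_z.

θ_min ≈ 24.09°; θ(m_l=-1) ≈ 100.52°; L_z,max = 5ℏ

For an h orbital, l = 5.
cos θ_min = 5/√30, so θ_min ≈ 24.09°.
For m_l = -1: cos θ = -1/√30, θ ≈ 100.52°.
L_z,max = lℏ = 5ℏ.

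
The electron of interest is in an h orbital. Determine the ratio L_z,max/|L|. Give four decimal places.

The letter h corresponds to l = 5.
|L| = √30 ℏ ≈ 5.4772ℏ, while L_z,max = lℏ = 5ℏ.
L_z,max/|L| = 5/√30 = 0.9129.

L_z,max/|L| = 0.9129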